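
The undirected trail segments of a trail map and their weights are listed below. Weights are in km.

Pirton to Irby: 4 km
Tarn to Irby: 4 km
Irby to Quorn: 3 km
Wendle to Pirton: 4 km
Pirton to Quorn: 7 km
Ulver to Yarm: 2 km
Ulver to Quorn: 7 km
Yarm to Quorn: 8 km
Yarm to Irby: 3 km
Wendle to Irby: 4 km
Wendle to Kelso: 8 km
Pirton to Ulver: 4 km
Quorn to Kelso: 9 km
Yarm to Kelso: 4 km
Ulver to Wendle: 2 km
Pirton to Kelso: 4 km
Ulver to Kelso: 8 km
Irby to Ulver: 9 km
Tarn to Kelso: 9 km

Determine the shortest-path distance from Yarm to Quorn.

6 km

Candidate routes:
Yarm - Irby - Quorn: 3+3 = 6
Yarm - Quorn: 8 = 8
The minimum is 6 km via Yarm - Irby - Quorn.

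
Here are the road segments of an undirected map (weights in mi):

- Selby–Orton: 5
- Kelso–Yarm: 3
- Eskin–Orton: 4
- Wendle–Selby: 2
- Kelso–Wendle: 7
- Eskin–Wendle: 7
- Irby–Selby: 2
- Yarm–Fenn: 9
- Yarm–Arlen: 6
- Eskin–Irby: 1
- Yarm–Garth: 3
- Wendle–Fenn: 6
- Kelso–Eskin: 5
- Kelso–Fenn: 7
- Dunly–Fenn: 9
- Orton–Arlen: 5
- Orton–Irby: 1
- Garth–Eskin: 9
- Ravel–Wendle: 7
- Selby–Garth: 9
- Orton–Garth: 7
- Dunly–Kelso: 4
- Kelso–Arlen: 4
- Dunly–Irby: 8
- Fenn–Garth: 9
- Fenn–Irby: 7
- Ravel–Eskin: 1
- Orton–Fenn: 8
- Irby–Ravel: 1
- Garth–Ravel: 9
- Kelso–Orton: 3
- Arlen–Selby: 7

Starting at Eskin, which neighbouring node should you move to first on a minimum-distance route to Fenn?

Enumerating some paths:
Eskin–Ravel–Irby–Fenn: 1+1+7 = 9
Eskin–Irby–Fenn: 1+7 = 8
Cheapest is Eskin–Irby–Fenn at 8 mi.
So from Eskin the first move is to Irby.

Irby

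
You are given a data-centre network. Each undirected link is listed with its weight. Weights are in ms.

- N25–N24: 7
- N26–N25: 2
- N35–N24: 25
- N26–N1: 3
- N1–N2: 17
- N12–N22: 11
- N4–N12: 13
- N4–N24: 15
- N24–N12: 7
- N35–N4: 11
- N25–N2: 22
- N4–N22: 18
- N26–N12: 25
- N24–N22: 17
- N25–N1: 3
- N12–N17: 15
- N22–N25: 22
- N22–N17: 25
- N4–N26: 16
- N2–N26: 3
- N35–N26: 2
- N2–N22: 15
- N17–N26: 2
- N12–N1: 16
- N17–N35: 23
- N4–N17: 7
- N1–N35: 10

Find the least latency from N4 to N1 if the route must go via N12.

29 ms

Best N4 to N12: N4–N12 costing 13
Best N12 to N1: N12–N1 costing 16
Total via N12: 13 + 16 = 29 ms.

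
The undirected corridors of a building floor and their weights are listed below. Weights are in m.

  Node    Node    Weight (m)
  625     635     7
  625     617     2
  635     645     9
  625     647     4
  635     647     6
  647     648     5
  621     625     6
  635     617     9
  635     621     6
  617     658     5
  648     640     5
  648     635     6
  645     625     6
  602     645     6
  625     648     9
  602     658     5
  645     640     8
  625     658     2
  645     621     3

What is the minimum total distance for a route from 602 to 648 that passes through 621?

Shortest 602→621: 602–645–621 = 9
Shortest 621→648: 621–635–648 = 12
Total via 621: 9 + 12 = 21 m.

21 m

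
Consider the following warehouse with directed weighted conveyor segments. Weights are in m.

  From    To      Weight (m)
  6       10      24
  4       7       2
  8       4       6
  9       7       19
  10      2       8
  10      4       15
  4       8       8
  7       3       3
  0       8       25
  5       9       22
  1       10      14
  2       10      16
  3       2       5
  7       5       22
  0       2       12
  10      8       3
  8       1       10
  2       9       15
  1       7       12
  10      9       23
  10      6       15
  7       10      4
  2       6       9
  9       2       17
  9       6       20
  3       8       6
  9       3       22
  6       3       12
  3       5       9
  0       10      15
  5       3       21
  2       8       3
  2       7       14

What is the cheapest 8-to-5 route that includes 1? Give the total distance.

Best 8 to 1: 8 → 1 costing 10
Best 1 to 5: 1 → 7 → 3 → 5 costing 24
Total via 1: 10 + 24 = 34 m.

34 m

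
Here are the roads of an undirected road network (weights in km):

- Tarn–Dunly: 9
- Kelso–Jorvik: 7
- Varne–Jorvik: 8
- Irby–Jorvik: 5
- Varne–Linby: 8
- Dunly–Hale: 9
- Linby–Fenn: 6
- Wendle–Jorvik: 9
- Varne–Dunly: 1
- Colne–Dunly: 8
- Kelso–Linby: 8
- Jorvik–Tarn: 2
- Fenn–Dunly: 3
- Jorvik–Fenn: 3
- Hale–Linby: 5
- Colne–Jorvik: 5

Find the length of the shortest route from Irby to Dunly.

Enumerating some paths:
Irby–Jorvik–Varne–Dunly: 5+8+1 = 14
Irby–Jorvik–Fenn–Dunly: 5+3+3 = 11
Irby–Jorvik–Tarn–Dunly: 5+2+9 = 16
The minimum is 11 km via Irby–Jorvik–Fenn–Dunly.

11 km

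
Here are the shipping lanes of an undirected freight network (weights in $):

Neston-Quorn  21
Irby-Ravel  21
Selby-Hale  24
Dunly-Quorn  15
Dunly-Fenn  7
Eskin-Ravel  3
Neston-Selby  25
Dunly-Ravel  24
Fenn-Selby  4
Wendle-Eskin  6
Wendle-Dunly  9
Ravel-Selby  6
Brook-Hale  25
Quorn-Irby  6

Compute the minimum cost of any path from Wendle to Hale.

$39

Compare a few routes:
Wendle - Dunly - Fenn - Selby - Hale: 9+7+4+24 = 44
Wendle - Eskin - Ravel - Selby - Hale: 6+3+6+24 = 39
The minimum is $39 via Wendle - Eskin - Ravel - Selby - Hale.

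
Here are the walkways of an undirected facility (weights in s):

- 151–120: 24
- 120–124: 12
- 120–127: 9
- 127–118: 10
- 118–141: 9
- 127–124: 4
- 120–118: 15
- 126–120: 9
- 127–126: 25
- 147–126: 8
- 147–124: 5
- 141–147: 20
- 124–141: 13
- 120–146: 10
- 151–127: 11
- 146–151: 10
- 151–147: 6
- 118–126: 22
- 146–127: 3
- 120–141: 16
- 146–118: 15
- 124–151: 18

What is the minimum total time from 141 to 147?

Enumerating some paths:
141–118–127–124–147: 9+10+4+5 = 28
141–147: 20 = 20
141–124–147: 13+5 = 18
Cheapest is 141–124–147 at 18 s.

18 s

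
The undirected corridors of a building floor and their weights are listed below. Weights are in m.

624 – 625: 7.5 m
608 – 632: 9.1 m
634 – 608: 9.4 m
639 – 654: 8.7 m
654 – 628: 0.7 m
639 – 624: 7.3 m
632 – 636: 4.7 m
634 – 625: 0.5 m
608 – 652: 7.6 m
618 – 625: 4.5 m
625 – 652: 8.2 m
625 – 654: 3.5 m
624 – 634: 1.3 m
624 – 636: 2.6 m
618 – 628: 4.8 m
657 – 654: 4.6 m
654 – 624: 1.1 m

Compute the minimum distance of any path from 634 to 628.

3.1 m

Shortest distances from 634:
634: 0
625: 0.5  (via 634)
624: 1.3  (via 634)
654: 2.4  (via 624)
628: 3.1  (via 654)
Shortest route: 634 → 624 → 654 → 628 = 3.1 m.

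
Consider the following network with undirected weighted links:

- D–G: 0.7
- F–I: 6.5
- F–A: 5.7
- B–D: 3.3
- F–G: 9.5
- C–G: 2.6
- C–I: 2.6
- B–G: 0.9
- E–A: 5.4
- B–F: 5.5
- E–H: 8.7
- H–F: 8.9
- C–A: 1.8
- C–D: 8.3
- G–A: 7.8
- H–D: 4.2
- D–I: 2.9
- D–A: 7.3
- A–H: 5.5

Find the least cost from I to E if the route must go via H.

15.8

Shortest I→H: I → D → H = 7.1
Shortest H→E: H → E = 8.7
Total via H: 7.1 + 8.7 = 15.8.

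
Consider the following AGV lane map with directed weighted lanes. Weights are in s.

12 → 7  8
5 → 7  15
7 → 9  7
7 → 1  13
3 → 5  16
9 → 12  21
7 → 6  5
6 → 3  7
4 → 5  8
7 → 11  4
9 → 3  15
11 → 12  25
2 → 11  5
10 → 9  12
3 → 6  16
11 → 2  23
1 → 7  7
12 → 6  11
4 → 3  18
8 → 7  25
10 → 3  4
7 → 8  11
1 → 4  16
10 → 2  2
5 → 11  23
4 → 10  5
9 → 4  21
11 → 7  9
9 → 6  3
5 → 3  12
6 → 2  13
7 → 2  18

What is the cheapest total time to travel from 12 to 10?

41 s

Running Dijkstra from 12:
12: 0
7: 8  (via 12)
6: 11  (via 12)
11: 12  (via 7)
9: 15  (via 7)
3: 18  (via 6)
8: 19  (via 7)
1: 21  (via 7)
2: 24  (via 6)
5: 34  (via 3)
4: 36  (via 9)
10: 41  (via 4)
Shortest route: 12 → 7 → 9 → 4 → 10 = 41 s.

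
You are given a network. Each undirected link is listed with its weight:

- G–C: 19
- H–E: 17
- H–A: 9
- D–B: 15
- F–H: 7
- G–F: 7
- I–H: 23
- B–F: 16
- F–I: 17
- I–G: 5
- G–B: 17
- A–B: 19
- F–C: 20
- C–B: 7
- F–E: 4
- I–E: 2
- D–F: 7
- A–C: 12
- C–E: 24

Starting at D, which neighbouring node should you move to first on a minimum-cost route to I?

F

Candidate routes:
D - F - G - I: 7+7+5 = 19
D - F - E - I: 7+4+2 = 13
Cheapest is D - F - E - I at 13.
So from D the first move is to F.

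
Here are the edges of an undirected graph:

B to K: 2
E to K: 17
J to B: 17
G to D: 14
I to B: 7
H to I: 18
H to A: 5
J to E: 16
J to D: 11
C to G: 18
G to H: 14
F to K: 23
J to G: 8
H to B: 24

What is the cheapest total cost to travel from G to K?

Settle nodes by increasing distance from G:
G: 0
J: 8  (via G)
D: 14  (via G)
H: 14  (via G)
C: 18  (via G)
A: 19  (via H)
E: 24  (via J)
B: 25  (via J)
K: 27  (via B)
Shortest route: G → J → B → K = 27.

27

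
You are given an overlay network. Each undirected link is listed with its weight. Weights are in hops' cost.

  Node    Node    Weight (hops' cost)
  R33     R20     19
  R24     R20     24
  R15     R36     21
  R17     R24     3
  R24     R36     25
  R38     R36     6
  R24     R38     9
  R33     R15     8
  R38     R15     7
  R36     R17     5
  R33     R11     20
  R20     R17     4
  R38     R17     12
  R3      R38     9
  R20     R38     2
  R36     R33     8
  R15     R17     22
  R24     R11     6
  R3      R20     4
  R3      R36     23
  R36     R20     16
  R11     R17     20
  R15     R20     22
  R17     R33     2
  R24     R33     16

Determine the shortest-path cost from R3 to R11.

17 hops' cost

Candidate routes:
R3 - R20 - R38 - R24 - R11: 4+2+9+6 = 21
R3 - R20 - R17 - R24 - R11: 4+4+3+6 = 17
Cheapest is R3 - R20 - R17 - R24 - R11 at 17 hops' cost.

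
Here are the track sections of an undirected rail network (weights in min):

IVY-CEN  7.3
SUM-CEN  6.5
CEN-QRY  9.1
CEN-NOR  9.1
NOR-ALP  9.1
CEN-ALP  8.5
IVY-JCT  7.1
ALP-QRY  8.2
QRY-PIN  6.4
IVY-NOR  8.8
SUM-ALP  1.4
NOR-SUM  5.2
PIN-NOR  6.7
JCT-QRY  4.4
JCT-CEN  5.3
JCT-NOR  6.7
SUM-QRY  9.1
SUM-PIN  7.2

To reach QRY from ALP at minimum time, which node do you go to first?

QRY

Enumerating some paths:
ALP–SUM–PIN–QRY: 1.4+7.2+6.4 = 15
ALP–SUM–CEN–QRY: 1.4+6.5+9.1 = 17
ALP–QRY: 8.2 = 8.2
ALP–SUM–QRY: 1.4+9.1 = 10.5
Cheapest is ALP–QRY at 8.2 min.
So from ALP the first move is to QRY.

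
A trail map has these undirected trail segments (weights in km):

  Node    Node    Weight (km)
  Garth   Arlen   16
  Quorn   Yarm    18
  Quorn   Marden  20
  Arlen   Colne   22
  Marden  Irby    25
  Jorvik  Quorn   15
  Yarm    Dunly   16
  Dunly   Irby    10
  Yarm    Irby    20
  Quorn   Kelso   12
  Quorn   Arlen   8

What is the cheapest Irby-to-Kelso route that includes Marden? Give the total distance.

Shortest Irby→Marden: Irby–Marden = 25
Best Marden to Kelso: Marden–Quorn–Kelso costing 32
Total via Marden: 25 + 32 = 57 km.

57 km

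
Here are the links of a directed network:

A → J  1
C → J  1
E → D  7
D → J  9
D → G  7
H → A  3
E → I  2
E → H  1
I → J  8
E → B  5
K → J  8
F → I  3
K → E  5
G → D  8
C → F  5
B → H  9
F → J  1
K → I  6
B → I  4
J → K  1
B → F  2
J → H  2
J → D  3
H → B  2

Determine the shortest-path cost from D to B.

13

Compare a few routes:
D → J → K → E → H → B: 9+1+5+1+2 = 18
D → J → K → E → B: 9+1+5+5 = 20
D → J → H → B: 9+2+2 = 13
Cheapest is D → J → H → B at 13.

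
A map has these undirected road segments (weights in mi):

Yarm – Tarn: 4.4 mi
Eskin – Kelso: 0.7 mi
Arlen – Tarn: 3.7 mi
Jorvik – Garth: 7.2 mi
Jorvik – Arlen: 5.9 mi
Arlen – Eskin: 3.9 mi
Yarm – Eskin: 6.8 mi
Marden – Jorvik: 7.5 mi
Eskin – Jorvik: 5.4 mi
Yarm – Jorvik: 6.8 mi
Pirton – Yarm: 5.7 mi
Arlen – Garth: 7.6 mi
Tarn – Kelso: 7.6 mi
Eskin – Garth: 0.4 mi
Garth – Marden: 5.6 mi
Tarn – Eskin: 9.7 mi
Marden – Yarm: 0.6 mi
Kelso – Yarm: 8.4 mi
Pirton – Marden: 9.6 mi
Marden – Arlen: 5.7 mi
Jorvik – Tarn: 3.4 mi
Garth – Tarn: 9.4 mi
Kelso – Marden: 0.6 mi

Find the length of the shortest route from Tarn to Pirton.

10.1 mi

Enumerating some paths:
Tarn–Kelso–Marden–Yarm–Pirton: 7.6+0.6+0.6+5.7 = 14.5
Tarn–Yarm–Pirton: 4.4+5.7 = 10.1
Tarn–Yarm–Marden–Pirton: 4.4+0.6+9.6 = 14.6
Cheapest is Tarn–Yarm–Pirton at 10.1 mi.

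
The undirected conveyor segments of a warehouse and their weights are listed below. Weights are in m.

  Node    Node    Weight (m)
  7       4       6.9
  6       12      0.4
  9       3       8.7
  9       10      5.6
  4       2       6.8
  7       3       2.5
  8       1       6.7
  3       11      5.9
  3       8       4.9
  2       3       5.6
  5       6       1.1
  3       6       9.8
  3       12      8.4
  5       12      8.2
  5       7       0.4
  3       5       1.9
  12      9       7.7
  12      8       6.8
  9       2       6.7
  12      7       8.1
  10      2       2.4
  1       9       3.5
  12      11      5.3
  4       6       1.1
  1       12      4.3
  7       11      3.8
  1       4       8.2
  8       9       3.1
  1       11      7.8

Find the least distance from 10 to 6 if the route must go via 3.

Best 10 to 3: 10–2–3 costing 8
Shortest 3→6: 3–5–6 = 3
Total via 3: 8 + 3 = 11 m.

11 m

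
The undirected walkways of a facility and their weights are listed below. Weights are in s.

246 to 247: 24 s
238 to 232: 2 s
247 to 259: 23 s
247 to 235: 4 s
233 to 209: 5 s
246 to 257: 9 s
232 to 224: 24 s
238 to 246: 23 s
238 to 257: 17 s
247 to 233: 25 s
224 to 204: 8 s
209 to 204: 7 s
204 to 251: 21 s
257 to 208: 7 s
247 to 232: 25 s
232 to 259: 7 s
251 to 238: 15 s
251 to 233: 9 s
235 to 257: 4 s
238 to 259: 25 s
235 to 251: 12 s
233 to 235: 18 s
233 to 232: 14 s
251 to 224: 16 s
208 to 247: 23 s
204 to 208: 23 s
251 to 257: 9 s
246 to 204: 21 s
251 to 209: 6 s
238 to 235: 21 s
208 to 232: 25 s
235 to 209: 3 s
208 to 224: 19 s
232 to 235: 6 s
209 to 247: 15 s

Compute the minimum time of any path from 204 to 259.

23 s

Shortest distances from 204:
204: 0
209: 7  (via 204)
224: 8  (via 204)
235: 10  (via 209)
233: 12  (via 209)
251: 13  (via 209)
257: 14  (via 235)
247: 14  (via 235)
232: 16  (via 235)
238: 18  (via 232)
208: 21  (via 257)
246: 21  (via 204)
259: 23  (via 232)
Shortest route: 204–209–235–232–259 = 23 s.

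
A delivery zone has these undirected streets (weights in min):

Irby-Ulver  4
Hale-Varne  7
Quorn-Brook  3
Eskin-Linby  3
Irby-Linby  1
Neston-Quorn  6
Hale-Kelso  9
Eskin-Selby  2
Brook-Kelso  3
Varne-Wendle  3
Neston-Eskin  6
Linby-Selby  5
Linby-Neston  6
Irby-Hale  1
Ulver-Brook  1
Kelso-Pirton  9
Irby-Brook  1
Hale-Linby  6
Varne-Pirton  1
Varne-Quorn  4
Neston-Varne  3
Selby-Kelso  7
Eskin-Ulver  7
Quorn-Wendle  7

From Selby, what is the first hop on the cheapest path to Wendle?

Eskin

Candidate routes:
Selby - Eskin - Linby - Irby - Brook - Quorn - Varne - Wendle: 2+3+1+1+3+4+3 = 17
Selby - Eskin - Neston - Varne - Wendle: 2+6+3+3 = 14
Selby - Eskin - Linby - Irby - Brook - Quorn - Wendle: 2+3+1+1+3+7 = 17
Selby - Eskin - Linby - Irby - Hale - Varne - Wendle: 2+3+1+1+7+3 = 17
Cheapest is Selby - Eskin - Neston - Varne - Wendle at 14 min.
So from Selby the first move is to Eskin.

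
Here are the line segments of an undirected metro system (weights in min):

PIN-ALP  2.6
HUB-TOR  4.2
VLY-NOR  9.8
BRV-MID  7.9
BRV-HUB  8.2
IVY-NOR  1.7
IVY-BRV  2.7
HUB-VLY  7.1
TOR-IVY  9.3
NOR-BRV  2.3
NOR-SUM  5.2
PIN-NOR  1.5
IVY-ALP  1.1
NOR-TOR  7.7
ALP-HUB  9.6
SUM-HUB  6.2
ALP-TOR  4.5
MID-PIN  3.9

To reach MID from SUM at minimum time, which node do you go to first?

NOR

Compare a few routes:
SUM → NOR → IVY → ALP → PIN → MID: 5.2+1.7+1.1+2.6+3.9 = 14.5
SUM → NOR → PIN → MID: 5.2+1.5+3.9 = 10.6
Cheapest is SUM → NOR → PIN → MID at 10.6 min.
So from SUM the first move is to NOR.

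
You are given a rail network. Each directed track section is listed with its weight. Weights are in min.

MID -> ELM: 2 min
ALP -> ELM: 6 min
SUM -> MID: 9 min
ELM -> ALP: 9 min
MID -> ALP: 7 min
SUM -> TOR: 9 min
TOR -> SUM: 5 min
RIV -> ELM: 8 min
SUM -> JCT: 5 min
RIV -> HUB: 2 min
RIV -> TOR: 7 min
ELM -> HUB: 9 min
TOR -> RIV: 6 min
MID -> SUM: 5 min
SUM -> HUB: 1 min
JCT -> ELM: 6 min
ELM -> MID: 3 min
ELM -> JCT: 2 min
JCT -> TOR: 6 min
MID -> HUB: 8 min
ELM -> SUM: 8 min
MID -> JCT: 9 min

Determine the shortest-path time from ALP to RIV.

20 min

Compare a few routes:
ALP–ELM–MID–SUM–TOR–RIV: 6+3+5+9+6 = 29
ALP–ELM–MID–JCT–TOR–RIV: 6+3+9+6+6 = 30
ALP–ELM–JCT–TOR–RIV: 6+2+6+6 = 20
ALP–ELM–SUM–TOR–RIV: 6+8+9+6 = 29
Cheapest is ALP–ELM–JCT–TOR–RIV at 20 min.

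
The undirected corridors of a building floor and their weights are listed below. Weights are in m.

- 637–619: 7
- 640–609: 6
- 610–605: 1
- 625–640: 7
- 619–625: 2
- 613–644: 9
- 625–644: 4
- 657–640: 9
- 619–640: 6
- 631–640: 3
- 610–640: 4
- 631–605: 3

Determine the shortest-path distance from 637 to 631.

16 m

Candidate routes:
637 - 619 - 625 - 640 - 631: 7+2+7+3 = 19
637 - 619 - 640 - 631: 7+6+3 = 16
The minimum is 16 m via 637 - 619 - 640 - 631.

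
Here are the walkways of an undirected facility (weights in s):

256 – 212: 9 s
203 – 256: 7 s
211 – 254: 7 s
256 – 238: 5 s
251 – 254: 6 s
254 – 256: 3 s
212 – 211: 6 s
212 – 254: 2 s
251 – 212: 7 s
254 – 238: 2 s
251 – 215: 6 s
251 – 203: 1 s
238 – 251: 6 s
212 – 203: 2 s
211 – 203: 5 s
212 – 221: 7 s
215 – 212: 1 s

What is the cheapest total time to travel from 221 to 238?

11 s

Candidate routes:
221–212–203–251–238: 7+2+1+6 = 16
221–212–254–238: 7+2+2 = 11
Cheapest is 221–212–254–238 at 11 s.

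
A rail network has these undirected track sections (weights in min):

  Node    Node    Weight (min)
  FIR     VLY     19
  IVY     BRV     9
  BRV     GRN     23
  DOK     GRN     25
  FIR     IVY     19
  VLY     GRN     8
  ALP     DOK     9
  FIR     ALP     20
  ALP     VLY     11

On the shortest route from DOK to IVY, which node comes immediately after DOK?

ALP

Candidate routes:
DOK - ALP - VLY - GRN - BRV - IVY: 9+11+8+23+9 = 60
DOK - GRN - BRV - IVY: 25+23+9 = 57
DOK - ALP - VLY - FIR - IVY: 9+11+19+19 = 58
DOK - ALP - FIR - IVY: 9+20+19 = 48
Cheapest is DOK - ALP - FIR - IVY at 48 min.
So from DOK the first move is to ALP.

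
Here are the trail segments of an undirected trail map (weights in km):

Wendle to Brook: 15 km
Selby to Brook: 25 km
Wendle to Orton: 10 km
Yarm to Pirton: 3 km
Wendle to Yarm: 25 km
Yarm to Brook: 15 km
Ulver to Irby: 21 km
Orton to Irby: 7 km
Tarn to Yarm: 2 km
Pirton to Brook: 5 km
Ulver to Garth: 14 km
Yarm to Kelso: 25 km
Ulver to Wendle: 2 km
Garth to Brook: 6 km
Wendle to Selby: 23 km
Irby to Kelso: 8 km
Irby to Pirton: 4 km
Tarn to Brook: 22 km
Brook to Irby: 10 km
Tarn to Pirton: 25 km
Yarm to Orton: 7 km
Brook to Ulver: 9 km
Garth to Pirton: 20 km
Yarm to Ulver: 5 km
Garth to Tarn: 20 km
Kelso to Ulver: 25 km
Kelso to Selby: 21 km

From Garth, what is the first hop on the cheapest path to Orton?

Brook

Compare a few routes:
Garth–Brook–Pirton–Yarm–Orton: 6+5+3+7 = 21
Garth–Ulver–Yarm–Orton: 14+5+7 = 26
Garth–Brook–Pirton–Irby–Orton: 6+5+4+7 = 22
Garth–Brook–Irby–Orton: 6+10+7 = 23
The minimum is 21 km via Garth–Brook–Pirton–Yarm–Orton.
So from Garth the first move is to Brook.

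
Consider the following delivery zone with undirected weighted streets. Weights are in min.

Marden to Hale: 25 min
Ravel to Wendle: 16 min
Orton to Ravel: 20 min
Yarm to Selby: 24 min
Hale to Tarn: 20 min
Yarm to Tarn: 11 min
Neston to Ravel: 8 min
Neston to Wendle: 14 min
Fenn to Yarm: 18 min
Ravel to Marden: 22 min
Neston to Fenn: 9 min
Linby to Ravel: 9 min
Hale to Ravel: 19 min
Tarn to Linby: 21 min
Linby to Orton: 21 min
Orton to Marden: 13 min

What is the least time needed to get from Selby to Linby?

56 min

Candidate routes:
Selby → Yarm → Fenn → Neston → Ravel → Linby: 24+18+9+8+9 = 68
Selby → Yarm → Tarn → Linby: 24+11+21 = 56
Cheapest is Selby → Yarm → Tarn → Linby at 56 min.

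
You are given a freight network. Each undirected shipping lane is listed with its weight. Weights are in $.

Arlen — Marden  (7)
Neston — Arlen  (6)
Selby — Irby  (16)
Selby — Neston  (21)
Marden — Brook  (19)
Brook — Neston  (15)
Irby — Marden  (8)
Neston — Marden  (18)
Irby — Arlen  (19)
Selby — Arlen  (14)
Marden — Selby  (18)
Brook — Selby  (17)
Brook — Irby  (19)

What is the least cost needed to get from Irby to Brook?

$19

Shortest distances from Irby:
Irby: 0
Marden: 8  (via Irby)
Arlen: 15  (via Marden)
Selby: 16  (via Irby)
Brook: 19  (via Irby)
Shortest route: Irby–Brook = $19.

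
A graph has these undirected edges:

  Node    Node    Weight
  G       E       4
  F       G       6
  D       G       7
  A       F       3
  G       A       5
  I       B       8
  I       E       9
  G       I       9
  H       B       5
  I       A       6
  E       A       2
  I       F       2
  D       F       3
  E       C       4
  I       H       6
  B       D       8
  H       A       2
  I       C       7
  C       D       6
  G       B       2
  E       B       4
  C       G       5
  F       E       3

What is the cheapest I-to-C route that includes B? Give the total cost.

Best I to B: I–B costing 8
Best B to C: B–G–C costing 7
Total via B: 8 + 7 = 15.

15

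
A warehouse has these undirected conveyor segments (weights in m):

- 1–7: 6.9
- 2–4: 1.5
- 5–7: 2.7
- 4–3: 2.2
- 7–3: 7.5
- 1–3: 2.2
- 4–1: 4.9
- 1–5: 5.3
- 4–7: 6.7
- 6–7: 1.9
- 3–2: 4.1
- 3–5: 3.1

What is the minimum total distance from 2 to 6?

Shortest distances from 2:
2: 0
4: 1.5  (via 2)
3: 3.7  (via 4)
1: 5.9  (via 3)
5: 6.8  (via 3)
7: 8.2  (via 4)
6: 10.1  (via 7)
Shortest route: 2–4–7–6 = 10.1 m.

10.1 m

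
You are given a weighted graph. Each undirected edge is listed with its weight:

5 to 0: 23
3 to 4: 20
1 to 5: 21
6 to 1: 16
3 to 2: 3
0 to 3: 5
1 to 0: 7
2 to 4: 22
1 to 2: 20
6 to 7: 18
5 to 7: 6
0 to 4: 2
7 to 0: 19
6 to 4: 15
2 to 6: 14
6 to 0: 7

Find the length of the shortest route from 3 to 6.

12

Candidate routes:
3–0–4–6: 5+2+15 = 22
3–2–6: 3+14 = 17
3–0–6: 5+7 = 12
3–0–1–6: 5+7+16 = 28
The minimum is 12 via 3–0–6.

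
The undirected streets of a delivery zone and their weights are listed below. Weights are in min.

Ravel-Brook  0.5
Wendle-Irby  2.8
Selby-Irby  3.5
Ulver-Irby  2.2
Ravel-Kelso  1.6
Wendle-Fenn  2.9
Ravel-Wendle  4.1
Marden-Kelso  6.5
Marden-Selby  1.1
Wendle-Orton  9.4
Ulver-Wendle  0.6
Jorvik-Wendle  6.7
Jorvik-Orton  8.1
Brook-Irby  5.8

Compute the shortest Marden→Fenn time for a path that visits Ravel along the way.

Shortest Marden→Ravel: Marden → Kelso → Ravel = 8.1
Best Ravel to Fenn: Ravel → Wendle → Fenn costing 7
Total via Ravel: 8.1 + 7 = 15.1 min.

15.1 min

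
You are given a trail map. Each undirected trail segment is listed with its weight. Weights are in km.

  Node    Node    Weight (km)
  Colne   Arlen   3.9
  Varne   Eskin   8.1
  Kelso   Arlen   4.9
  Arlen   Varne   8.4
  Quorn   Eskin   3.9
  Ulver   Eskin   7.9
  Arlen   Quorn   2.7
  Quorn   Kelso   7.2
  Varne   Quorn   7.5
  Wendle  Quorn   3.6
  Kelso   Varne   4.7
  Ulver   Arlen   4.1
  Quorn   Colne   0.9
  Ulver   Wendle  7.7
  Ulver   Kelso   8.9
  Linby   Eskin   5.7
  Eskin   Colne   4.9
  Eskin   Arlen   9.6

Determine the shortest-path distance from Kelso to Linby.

16.8 km

Settle nodes by increasing distance from Kelso:
Kelso: 0
Varne: 4.7  (via Kelso)
Arlen: 4.9  (via Kelso)
Quorn: 7.2  (via Kelso)
Colne: 8.1  (via Quorn)
Ulver: 8.9  (via Kelso)
Wendle: 10.8  (via Quorn)
Eskin: 11.1  (via Quorn)
Linby: 16.8  (via Eskin)
Shortest route: Kelso → Quorn → Eskin → Linby = 16.8 km.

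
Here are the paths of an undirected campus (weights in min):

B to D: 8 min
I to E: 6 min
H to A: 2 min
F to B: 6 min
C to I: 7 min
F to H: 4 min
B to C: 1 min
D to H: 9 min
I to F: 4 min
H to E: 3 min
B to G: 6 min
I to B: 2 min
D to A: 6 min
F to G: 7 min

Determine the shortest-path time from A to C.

Candidate routes:
A → H → F → B → C: 2+4+6+1 = 13
A → H → E → I → B → C: 2+3+6+2+1 = 14
A → H → F → I → C: 2+4+4+7 = 17
A → D → B → C: 6+8+1 = 15
Cheapest is A → H → F → B → C at 13 min.

13 min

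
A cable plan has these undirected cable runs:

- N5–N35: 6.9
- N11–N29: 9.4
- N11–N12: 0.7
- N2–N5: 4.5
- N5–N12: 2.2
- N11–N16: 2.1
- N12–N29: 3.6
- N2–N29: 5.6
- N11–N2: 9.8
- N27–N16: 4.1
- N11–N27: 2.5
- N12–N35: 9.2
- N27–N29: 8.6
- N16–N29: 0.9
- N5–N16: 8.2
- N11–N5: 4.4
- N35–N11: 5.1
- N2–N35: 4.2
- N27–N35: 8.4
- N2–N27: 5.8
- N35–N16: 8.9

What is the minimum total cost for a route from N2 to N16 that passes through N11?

Best N2 to N11: N2–N5–N12–N11 costing 7.4
Best N11 to N16: N11–N16 costing 2.1
Total via N11: 7.4 + 2.1 = 9.5.

9.5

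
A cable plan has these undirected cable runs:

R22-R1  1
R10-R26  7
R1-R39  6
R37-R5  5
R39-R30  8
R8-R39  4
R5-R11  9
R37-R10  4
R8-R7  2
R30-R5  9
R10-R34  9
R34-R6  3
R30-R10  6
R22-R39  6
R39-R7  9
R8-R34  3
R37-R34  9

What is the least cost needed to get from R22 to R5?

Settle nodes by increasing distance from R22:
R22: 0
R1: 1  (via R22)
R39: 6  (via R22)
R8: 10  (via R39)
R7: 12  (via R8)
R34: 13  (via R8)
R30: 14  (via R39)
R6: 16  (via R34)
R10: 20  (via R30)
R37: 22  (via R34)
R5: 23  (via R30)
Shortest route: R22 → R39 → R30 → R5 = 23.

23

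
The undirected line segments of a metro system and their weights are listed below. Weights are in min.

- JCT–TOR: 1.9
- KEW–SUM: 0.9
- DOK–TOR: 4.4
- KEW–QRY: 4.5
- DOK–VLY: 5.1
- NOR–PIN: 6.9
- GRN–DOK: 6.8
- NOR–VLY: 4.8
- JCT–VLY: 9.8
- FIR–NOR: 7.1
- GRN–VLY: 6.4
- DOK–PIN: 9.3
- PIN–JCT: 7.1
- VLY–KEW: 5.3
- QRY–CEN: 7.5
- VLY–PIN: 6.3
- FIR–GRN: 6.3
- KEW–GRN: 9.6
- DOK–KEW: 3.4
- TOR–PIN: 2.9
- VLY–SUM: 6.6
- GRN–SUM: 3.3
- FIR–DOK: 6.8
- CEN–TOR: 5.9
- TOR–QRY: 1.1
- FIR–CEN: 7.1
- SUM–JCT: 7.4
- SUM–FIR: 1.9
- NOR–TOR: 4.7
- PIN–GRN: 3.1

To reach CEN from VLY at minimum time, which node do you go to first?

Enumerating some paths:
VLY - NOR - TOR - CEN: 4.8+4.7+5.9 = 15.4
VLY - PIN - TOR - CEN: 6.3+2.9+5.9 = 15.1
VLY - KEW - SUM - FIR - CEN: 5.3+0.9+1.9+7.1 = 15.2
VLY - DOK - TOR - CEN: 5.1+4.4+5.9 = 15.4
Cheapest is VLY - PIN - TOR - CEN at 15.1 min.
So from VLY the first move is to PIN.

PIN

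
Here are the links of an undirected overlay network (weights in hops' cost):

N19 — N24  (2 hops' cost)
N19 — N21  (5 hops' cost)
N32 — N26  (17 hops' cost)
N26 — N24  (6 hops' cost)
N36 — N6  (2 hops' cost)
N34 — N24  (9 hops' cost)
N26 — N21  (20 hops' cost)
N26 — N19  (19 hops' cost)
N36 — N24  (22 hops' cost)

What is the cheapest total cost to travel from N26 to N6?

Enumerating some paths:
N26–N24–N36–N6: 6+22+2 = 30
N26–N21–N19–N24–N36–N6: 20+5+2+22+2 = 51
N26–N19–N24–N36–N6: 19+2+22+2 = 45
The minimum is 30 hops' cost via N26–N24–N36–N6.

30 hops' cost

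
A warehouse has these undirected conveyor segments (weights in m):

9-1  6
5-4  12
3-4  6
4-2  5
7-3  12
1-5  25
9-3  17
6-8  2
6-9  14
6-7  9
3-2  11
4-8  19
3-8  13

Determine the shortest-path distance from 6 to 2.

26 m

Compare a few routes:
6–7–3–2: 9+12+11 = 32
6–7–3–4–2: 9+12+6+5 = 32
6–8–3–2: 2+13+11 = 26
The minimum is 26 m via 6–8–3–2.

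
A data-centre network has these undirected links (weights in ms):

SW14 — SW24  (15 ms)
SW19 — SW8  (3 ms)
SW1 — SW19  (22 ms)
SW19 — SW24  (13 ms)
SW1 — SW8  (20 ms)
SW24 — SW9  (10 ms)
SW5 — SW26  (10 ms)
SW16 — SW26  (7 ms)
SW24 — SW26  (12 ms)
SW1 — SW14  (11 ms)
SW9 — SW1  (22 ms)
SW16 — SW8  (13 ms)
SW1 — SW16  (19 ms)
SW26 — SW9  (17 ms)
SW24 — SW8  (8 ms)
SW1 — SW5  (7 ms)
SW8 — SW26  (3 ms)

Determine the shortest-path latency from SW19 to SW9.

21 ms

Shortest distances from SW19:
SW19: 0
SW8: 3  (via SW19)
SW26: 6  (via SW8)
SW24: 11  (via SW8)
SW16: 13  (via SW26)
SW5: 16  (via SW26)
SW9: 21  (via SW24)
Shortest route: SW19–SW8–SW24–SW9 = 21 ms.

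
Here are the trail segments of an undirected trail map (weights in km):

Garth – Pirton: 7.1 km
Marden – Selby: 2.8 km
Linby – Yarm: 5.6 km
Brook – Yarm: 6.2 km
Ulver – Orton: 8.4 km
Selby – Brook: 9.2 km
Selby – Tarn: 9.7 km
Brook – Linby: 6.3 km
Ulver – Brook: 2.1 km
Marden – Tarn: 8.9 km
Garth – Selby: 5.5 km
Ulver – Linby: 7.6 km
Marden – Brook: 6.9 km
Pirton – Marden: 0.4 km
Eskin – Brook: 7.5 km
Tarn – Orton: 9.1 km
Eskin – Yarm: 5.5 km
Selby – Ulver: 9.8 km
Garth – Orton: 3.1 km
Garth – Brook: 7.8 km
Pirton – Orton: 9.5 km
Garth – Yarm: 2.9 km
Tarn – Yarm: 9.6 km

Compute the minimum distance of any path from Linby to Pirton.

Candidate routes:
Linby → Yarm → Garth → Pirton: 5.6+2.9+7.1 = 15.6
Linby → Brook → Marden → Pirton: 6.3+6.9+0.4 = 13.6
Cheapest is Linby → Brook → Marden → Pirton at 13.6 km.

13.6 km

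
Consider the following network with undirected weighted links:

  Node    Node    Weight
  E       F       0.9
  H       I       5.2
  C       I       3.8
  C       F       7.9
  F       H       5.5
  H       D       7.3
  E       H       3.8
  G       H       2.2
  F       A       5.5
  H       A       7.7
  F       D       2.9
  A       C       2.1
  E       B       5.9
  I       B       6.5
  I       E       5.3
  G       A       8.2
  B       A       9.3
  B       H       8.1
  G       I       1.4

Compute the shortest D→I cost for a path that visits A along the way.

14.3

Shortest D→A: D → F → A = 8.4
Shortest A→I: A → C → I = 5.9
Total via A: 8.4 + 5.9 = 14.3.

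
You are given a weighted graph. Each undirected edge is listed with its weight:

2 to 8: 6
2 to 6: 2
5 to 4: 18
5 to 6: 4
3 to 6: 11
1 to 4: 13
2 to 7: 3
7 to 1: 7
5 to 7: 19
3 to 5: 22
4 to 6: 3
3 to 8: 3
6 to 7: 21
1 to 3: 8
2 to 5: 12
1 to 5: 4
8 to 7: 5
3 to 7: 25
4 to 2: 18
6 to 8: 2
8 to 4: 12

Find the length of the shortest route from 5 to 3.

9

Running Dijkstra from 5:
5: 0
1: 4  (via 5)
6: 4  (via 5)
2: 6  (via 6)
8: 6  (via 6)
4: 7  (via 6)
3: 9  (via 8)
Shortest route: 5–6–8–3 = 9.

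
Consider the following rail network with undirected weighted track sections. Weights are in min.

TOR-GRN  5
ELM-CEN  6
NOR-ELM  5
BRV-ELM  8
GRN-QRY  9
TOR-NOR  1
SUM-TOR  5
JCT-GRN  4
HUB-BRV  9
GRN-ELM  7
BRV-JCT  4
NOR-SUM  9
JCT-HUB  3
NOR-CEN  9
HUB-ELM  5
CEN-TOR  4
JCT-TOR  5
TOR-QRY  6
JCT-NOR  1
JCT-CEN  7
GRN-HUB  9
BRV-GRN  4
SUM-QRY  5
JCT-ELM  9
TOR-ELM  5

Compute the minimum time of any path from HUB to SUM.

10 min

Running Dijkstra from HUB:
HUB: 0
JCT: 3  (via HUB)
NOR: 4  (via JCT)
TOR: 5  (via NOR)
ELM: 5  (via HUB)
GRN: 7  (via JCT)
BRV: 7  (via JCT)
CEN: 9  (via TOR)
SUM: 10  (via TOR)
Shortest route: HUB–JCT–NOR–TOR–SUM = 10 min.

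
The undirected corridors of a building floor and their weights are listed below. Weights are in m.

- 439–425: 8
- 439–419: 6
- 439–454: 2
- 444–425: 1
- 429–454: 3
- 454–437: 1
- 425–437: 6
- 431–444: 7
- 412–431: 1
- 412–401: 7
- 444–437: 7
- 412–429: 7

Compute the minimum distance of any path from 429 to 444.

Compare a few routes:
429–412–431–444: 7+1+7 = 15
429–454–439–425–444: 3+2+8+1 = 14
429–454–437–444: 3+1+7 = 11
The minimum is 11 m via 429–454–437–444.

11 m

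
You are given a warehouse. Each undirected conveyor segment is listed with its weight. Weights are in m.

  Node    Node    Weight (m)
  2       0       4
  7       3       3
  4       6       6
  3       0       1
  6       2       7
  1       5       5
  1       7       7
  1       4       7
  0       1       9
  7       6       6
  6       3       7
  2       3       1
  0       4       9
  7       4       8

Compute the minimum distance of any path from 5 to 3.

Compare a few routes:
5–1–7–3: 5+7+3 = 15
5–1–0–2–3: 5+9+4+1 = 19
5–1–4–0–3: 5+7+9+1 = 22
The minimum is 15 m via 5–1–7–3.

15 m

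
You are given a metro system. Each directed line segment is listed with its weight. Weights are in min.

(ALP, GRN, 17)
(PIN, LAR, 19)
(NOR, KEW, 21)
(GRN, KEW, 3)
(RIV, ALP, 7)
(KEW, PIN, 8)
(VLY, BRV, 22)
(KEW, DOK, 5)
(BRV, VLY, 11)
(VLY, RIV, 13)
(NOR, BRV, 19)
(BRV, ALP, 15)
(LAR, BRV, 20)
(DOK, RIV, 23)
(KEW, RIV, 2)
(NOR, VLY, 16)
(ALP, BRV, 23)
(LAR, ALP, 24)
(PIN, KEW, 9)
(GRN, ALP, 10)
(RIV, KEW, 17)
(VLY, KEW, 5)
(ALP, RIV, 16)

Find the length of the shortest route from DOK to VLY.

Compare a few routes:
DOK → RIV → ALP → GRN → KEW → PIN → LAR → BRV → VLY: 23+7+17+3+8+19+20+11 = 108
DOK → RIV → ALP → BRV → VLY: 23+7+23+11 = 64
DOK → RIV → KEW → PIN → LAR → BRV → VLY: 23+17+8+19+20+11 = 98
The minimum is 64 min via DOK → RIV → ALP → BRV → VLY.

64 min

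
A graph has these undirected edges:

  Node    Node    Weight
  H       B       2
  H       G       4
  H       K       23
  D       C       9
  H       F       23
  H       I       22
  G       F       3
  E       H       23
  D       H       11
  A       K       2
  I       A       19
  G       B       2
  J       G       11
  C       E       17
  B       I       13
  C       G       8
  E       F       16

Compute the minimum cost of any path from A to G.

29

Running Dijkstra from A:
A: 0
K: 2  (via A)
I: 19  (via A)
H: 25  (via K)
B: 27  (via H)
G: 29  (via H)
Shortest route: A–K–H–G = 29.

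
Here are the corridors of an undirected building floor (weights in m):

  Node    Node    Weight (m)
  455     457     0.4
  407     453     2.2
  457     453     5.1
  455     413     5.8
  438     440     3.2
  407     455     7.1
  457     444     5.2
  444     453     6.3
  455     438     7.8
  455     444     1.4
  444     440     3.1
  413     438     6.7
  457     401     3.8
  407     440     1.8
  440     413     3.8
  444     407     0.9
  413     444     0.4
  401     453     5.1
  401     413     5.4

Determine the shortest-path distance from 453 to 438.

Shortest distances from 453:
453: 0
407: 2.2  (via 453)
444: 3.1  (via 407)
413: 3.5  (via 444)
440: 4  (via 407)
455: 4.5  (via 444)
457: 4.9  (via 455)
401: 5.1  (via 453)
438: 7.2  (via 440)
Shortest route: 453–407–440–438 = 7.2 m.

7.2 m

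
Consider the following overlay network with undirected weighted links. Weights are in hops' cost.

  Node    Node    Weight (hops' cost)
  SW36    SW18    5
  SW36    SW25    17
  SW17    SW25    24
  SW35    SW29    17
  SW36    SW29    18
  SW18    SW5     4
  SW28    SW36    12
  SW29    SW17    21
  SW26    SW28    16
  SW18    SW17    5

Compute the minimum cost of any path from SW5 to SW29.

27 hops' cost

Running Dijkstra from SW5:
SW5: 0
SW18: 4  (via SW5)
SW36: 9  (via SW18)
SW17: 9  (via SW18)
SW28: 21  (via SW36)
SW25: 26  (via SW36)
SW29: 27  (via SW36)
Shortest route: SW5 → SW18 → SW36 → SW29 = 27 hops' cost.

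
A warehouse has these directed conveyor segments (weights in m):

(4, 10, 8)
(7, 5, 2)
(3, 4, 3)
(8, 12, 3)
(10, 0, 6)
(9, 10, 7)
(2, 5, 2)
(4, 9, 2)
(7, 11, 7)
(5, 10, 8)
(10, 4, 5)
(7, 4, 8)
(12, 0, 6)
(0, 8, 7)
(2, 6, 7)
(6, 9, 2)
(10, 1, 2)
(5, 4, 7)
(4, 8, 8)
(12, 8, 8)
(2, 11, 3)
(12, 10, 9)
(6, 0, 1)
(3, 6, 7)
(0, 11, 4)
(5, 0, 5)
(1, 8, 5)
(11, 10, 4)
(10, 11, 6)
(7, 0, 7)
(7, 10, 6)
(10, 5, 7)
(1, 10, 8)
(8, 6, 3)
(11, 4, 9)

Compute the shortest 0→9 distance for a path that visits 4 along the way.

15 m

Shortest 0→4: 0–11–4 = 13
Best 4 to 9: 4–9 costing 2
Total via 4: 13 + 2 = 15 m.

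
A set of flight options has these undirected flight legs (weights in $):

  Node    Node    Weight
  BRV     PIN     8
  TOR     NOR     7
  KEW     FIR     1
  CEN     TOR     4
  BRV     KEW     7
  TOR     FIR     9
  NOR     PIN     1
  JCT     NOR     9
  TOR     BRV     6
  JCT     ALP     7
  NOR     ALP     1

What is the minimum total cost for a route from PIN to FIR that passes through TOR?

$17

Best PIN to TOR: PIN–NOR–TOR costing 8
Best TOR to FIR: TOR–FIR costing 9
Total via TOR: 8 + 9 = $17.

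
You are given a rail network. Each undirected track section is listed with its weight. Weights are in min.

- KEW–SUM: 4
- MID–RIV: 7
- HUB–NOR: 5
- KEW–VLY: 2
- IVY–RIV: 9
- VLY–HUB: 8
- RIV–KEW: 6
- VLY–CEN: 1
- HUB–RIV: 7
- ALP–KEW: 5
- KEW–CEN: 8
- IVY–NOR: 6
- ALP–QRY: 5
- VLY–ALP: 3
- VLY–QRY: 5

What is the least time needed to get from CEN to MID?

16 min

Shortest distances from CEN:
CEN: 0
VLY: 1  (via CEN)
KEW: 3  (via VLY)
ALP: 4  (via VLY)
QRY: 6  (via VLY)
SUM: 7  (via KEW)
RIV: 9  (via KEW)
HUB: 9  (via VLY)
NOR: 14  (via HUB)
MID: 16  (via RIV)
Shortest route: CEN → VLY → KEW → RIV → MID = 16 min.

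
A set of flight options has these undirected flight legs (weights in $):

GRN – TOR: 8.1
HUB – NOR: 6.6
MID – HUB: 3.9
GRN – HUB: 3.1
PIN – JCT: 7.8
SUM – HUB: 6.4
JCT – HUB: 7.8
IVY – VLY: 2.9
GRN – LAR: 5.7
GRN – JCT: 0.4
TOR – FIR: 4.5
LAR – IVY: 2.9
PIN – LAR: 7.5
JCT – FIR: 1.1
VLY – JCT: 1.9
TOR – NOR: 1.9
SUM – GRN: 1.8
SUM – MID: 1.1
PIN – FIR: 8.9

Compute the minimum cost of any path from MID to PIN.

$11.1

Candidate routes:
MID–SUM–GRN–LAR–PIN: 1.1+1.8+5.7+7.5 = 16.1
MID–HUB–GRN–JCT–PIN: 3.9+3.1+0.4+7.8 = 15.2
MID–SUM–GRN–JCT–PIN: 1.1+1.8+0.4+7.8 = 11.1
MID–SUM–GRN–JCT–FIR–PIN: 1.1+1.8+0.4+1.1+8.9 = 13.3
The minimum is $11.1 via MID–SUM–GRN–JCT–PIN.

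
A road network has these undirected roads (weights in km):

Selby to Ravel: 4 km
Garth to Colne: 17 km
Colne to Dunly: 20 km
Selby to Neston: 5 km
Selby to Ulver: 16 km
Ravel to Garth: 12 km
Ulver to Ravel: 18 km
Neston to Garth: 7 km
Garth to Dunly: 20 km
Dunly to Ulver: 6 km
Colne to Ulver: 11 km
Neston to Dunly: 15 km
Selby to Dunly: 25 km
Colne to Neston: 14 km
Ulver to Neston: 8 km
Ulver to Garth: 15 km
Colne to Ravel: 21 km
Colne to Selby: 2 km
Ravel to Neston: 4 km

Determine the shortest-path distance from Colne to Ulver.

Compare a few routes:
Colne–Selby–Ravel–Neston–Ulver: 2+4+4+8 = 18
Colne–Selby–Ulver: 2+16 = 18
Colne–Ulver: 11 = 11
Colne–Selby–Neston–Ulver: 2+5+8 = 15
The minimum is 11 km via Colne–Ulver.

11 km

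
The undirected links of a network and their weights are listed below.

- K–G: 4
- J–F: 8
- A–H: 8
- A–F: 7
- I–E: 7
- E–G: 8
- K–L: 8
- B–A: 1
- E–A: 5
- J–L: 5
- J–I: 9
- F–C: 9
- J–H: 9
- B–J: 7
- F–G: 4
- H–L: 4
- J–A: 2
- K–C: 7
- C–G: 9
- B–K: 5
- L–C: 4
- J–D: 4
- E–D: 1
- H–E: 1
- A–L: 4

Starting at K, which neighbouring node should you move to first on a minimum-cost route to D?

B

Candidate routes:
K → B → A → J → D: 5+1+2+4 = 12
K → G → E → D: 4+8+1 = 13
Cheapest is K → B → A → J → D at 12.
So from K the first move is to B.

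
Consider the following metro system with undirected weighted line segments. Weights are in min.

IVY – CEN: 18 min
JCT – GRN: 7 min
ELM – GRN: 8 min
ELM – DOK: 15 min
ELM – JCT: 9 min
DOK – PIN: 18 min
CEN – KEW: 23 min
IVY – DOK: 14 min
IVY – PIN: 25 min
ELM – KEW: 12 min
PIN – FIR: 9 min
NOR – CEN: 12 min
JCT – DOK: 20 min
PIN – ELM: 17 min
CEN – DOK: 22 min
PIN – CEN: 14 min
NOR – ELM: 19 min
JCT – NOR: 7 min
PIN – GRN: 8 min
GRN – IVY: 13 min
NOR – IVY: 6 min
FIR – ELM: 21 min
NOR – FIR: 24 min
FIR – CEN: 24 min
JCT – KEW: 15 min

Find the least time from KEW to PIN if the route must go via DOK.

Shortest KEW→DOK: KEW–ELM–DOK = 27
Shortest DOK→PIN: DOK–PIN = 18
Total via DOK: 27 + 18 = 45 min.

45 min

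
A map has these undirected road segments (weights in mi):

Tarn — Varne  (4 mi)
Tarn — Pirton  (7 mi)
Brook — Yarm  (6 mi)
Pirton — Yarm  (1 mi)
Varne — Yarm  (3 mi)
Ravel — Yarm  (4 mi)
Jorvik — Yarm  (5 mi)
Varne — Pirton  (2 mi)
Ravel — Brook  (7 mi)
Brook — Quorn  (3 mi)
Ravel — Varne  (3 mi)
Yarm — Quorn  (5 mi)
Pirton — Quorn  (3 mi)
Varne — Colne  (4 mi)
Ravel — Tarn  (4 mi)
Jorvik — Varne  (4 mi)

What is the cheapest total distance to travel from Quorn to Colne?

9 mi

Settle nodes by increasing distance from Quorn:
Quorn: 0
Brook: 3  (via Quorn)
Pirton: 3  (via Quorn)
Yarm: 4  (via Pirton)
Varne: 5  (via Pirton)
Ravel: 8  (via Yarm)
Colne: 9  (via Varne)
Shortest route: Quorn → Pirton → Varne → Colne = 9 mi.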